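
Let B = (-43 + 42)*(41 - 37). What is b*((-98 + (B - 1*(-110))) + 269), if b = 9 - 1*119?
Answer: -30470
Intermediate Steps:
B = -4 (B = -1*4 = -4)
b = -110 (b = 9 - 119 = -110)
b*((-98 + (B - 1*(-110))) + 269) = -110*((-98 + (-4 - 1*(-110))) + 269) = -110*((-98 + (-4 + 110)) + 269) = -110*((-98 + 106) + 269) = -110*(8 + 269) = -110*277 = -30470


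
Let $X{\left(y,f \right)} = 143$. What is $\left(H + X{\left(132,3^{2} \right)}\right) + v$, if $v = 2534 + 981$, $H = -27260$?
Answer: $-23602$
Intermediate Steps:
$v = 3515$
$\left(H + X{\left(132,3^{2} \right)}\right) + v = \left(-27260 + 143\right) + 3515 = -27117 + 3515 = -23602$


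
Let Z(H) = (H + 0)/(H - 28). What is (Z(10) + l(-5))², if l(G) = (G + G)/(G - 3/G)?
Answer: 28900/9801 ≈ 2.9487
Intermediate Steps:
l(G) = 2*G/(G - 3/G) (l(G) = (2*G)/(G - 3/G) = 2*G/(G - 3/G))
Z(H) = H/(-28 + H)
(Z(10) + l(-5))² = (10/(-28 + 10) + 2*(-5)²/(-3 + (-5)²))² = (10/(-18) + 2*25/(-3 + 25))² = (10*(-1/18) + 2*25/22)² = (-5/9 + 2*25*(1/22))² = (-5/9 + 25/11)² = (170/99)² = 28900/9801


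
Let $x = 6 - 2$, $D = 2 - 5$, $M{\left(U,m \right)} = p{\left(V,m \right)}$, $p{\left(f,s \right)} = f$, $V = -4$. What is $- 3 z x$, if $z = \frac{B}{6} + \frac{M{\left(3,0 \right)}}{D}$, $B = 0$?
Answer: $-16$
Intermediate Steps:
$M{\left(U,m \right)} = -4$
$D = -3$ ($D = 2 - 5 = -3$)
$x = 4$ ($x = 6 - 2 = 4$)
$z = \frac{4}{3}$ ($z = \frac{0}{6} - \frac{4}{-3} = 0 \cdot \frac{1}{6} - - \frac{4}{3} = 0 + \frac{4}{3} = \frac{4}{3} \approx 1.3333$)
$- 3 z x = \left(-3\right) \frac{4}{3} \cdot 4 = \left(-4\right) 4 = -16$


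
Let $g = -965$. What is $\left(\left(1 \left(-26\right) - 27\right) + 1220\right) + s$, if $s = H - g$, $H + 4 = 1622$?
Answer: $3750$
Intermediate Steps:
$H = 1618$ ($H = -4 + 1622 = 1618$)
$s = 2583$ ($s = 1618 - -965 = 1618 + 965 = 2583$)
$\left(\left(1 \left(-26\right) - 27\right) + 1220\right) + s = \left(\left(1 \left(-26\right) - 27\right) + 1220\right) + 2583 = \left(\left(-26 - 27\right) + 1220\right) + 2583 = \left(-53 + 1220\right) + 2583 = 1167 + 2583 = 3750$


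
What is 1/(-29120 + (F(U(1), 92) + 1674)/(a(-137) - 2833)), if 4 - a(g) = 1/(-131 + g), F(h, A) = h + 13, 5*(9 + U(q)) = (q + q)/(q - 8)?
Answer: -26535985/772743622304 ≈ -3.4340e-5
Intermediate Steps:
U(q) = -9 + 2*q/(5*(-8 + q)) (U(q) = -9 + ((q + q)/(q - 8))/5 = -9 + ((2*q)/(-8 + q))/5 = -9 + (2*q/(-8 + q))/5 = -9 + 2*q/(5*(-8 + q)))
F(h, A) = 13 + h
a(g) = 4 - 1/(-131 + g)
1/(-29120 + (F(U(1), 92) + 1674)/(a(-137) - 2833)) = 1/(-29120 + ((13 + (360 - 43*1)/(5*(-8 + 1))) + 1674)/((-525 + 4*(-137))/(-131 - 137) - 2833)) = 1/(-29120 + ((13 + (⅕)*(360 - 43)/(-7)) + 1674)/((-525 - 548)/(-268) - 2833)) = 1/(-29120 + ((13 + (⅕)*(-⅐)*317) + 1674)/(-1/268*(-1073) - 2833)) = 1/(-29120 + ((13 - 317/35) + 1674)/(1073/268 - 2833)) = 1/(-29120 + (138/35 + 1674)/(-758171/268)) = 1/(-29120 + (58728/35)*(-268/758171)) = 1/(-29120 - 15739104/26535985) = 1/(-772743622304/26535985) = -26535985/772743622304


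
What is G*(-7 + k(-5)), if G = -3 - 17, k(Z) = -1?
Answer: 160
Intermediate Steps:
G = -20
G*(-7 + k(-5)) = -20*(-7 - 1) = -20*(-8) = 160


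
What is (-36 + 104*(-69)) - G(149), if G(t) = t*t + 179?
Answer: -29592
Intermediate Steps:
G(t) = 179 + t**2 (G(t) = t**2 + 179 = 179 + t**2)
(-36 + 104*(-69)) - G(149) = (-36 + 104*(-69)) - (179 + 149**2) = (-36 - 7176) - (179 + 22201) = -7212 - 1*22380 = -7212 - 22380 = -29592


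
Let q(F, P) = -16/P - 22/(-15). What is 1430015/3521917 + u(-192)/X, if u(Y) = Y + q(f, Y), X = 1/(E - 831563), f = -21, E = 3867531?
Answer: -10181863899422101/17609585 ≈ -5.7820e+8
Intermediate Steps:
X = 1/3035968 (X = 1/(3867531 - 831563) = 1/3035968 ≈ 3.2938e-7)
q(F, P) = 22/15 - 16/P (q(F, P) = -16/P - 22*(-1/15) = -16/P + 22/15 = 22/15 - 16/P)
u(Y) = 22/15 + Y - 16/Y (u(Y) = Y + (22/15 - 16/Y) = 22/15 + Y - 16/Y)
1430015/3521917 + u(-192)/X = 1430015/3521917 + (22/15 - 192 - 16/(-192))/(1/3035968) = 1430015*(1/3521917) + (22/15 - 192 - 16*(-1/192))*3035968 = 1430015/3521917 + (22/15 - 192 + 1/12)*3035968 = 1430015/3521917 - 3809/20*3035968 = 1430015/3521917 - 2891000528/5 = -10181863899422101/17609585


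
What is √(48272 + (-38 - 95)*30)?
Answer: √44282 ≈ 210.43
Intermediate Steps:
√(48272 + (-38 - 95)*30) = √(48272 - 133*30) = √(48272 - 3990) = √44282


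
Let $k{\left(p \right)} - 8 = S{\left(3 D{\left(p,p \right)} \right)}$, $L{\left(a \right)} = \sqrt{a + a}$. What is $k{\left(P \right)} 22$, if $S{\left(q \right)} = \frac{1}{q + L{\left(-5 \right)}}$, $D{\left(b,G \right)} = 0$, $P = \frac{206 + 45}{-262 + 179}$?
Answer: $176 - \frac{11 i \sqrt{10}}{5} \approx 176.0 - 6.957 i$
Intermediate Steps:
$P = - \frac{251}{83}$ ($P = \frac{251}{-83} = 251 \left(- \frac{1}{83}\right) = - \frac{251}{83} \approx -3.0241$)
$L{\left(a \right)} = \sqrt{2} \sqrt{a}$ ($L{\left(a \right)} = \sqrt{2 a} = \sqrt{2} \sqrt{a}$)
$S{\left(q \right)} = \frac{1}{q + i \sqrt{10}}$ ($S{\left(q \right)} = \frac{1}{q + \sqrt{2} \sqrt{-5}} = \frac{1}{q + \sqrt{2} i \sqrt{5}} = \frac{1}{q + i \sqrt{10}}$)
$k{\left(p \right)} = 8 - \frac{i \sqrt{10}}{10}$ ($k{\left(p \right)} = 8 + \frac{1}{3 \cdot 0 + i \sqrt{10}} = 8 + \frac{1}{0 + i \sqrt{10}} = 8 + \frac{1}{i \sqrt{10}} = 8 - \frac{i \sqrt{10}}{10}$)
$k{\left(P \right)} 22 = \left(8 - \frac{i \sqrt{10}}{10}\right) 22 = 176 - \frac{11 i \sqrt{10}}{5}$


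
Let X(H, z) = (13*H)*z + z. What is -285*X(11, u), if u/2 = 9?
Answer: -738720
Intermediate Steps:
u = 18 (u = 2*9 = 18)
X(H, z) = z + 13*H*z (X(H, z) = 13*H*z + z = z + 13*H*z)
-285*X(11, u) = -5130*(1 + 13*11) = -5130*(1 + 143) = -5130*144 = -285*2592 = -738720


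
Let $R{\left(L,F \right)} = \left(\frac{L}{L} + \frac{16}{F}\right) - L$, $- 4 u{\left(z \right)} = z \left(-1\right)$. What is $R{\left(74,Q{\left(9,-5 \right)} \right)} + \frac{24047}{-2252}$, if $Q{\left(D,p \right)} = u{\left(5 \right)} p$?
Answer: $- \frac{4855203}{56300} \approx -86.238$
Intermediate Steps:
$u{\left(z \right)} = \frac{z}{4}$ ($u{\left(z \right)} = - \frac{z \left(-1\right)}{4} = - \frac{\left(-1\right) z}{4} = \frac{z}{4}$)
$Q{\left(D,p \right)} = \frac{5 p}{4}$ ($Q{\left(D,p \right)} = \frac{1}{4} \cdot 5 p = \frac{5 p}{4}$)
$R{\left(L,F \right)} = 1 - L + \frac{16}{F}$ ($R{\left(L,F \right)} = \left(1 + \frac{16}{F}\right) - L = 1 - L + \frac{16}{F}$)
$R{\left(74,Q{\left(9,-5 \right)} \right)} + \frac{24047}{-2252} = \left(1 - 74 + \frac{16}{\frac{5}{4} \left(-5\right)}\right) + \frac{24047}{-2252} = \left(1 - 74 + \frac{16}{- \frac{25}{4}}\right) + 24047 \left(- \frac{1}{2252}\right) = \left(1 - 74 + 16 \left(- \frac{4}{25}\right)\right) - \frac{24047}{2252} = \left(1 - 74 - \frac{64}{25}\right) - \frac{24047}{2252} = - \frac{1889}{25} - \frac{24047}{2252} = - \frac{4855203}{56300}$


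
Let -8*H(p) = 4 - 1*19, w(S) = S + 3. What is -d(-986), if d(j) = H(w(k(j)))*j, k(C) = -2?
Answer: 7395/4 ≈ 1848.8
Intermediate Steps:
w(S) = 3 + S
H(p) = 15/8 (H(p) = -(4 - 1*19)/8 = -(4 - 19)/8 = -⅛*(-15) = 15/8)
d(j) = 15*j/8
-d(-986) = -15*(-986)/8 = -1*(-7395/4) = 7395/4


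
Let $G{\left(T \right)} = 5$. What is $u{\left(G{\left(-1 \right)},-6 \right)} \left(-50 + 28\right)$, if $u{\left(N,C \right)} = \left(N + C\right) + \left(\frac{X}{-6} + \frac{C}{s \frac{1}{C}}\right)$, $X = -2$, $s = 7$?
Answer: $- \frac{2068}{21} \approx -98.476$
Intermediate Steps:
$u{\left(N,C \right)} = \frac{1}{3} + C + N + \frac{C^{2}}{7}$ ($u{\left(N,C \right)} = \left(N + C\right) + \left(- \frac{2}{-6} + \frac{C}{7 \frac{1}{C}}\right) = \left(C + N\right) + \left(\left(-2\right) \left(- \frac{1}{6}\right) + C \frac{C}{7}\right) = \left(C + N\right) + \left(\frac{1}{3} + \frac{C^{2}}{7}\right) = \frac{1}{3} + C + N + \frac{C^{2}}{7}$)
$u{\left(G{\left(-1 \right)},-6 \right)} \left(-50 + 28\right) = \left(\frac{1}{3} - 6 + 5 + \frac{\left(-6\right)^{2}}{7}\right) \left(-50 + 28\right) = \left(\frac{1}{3} - 6 + 5 + \frac{1}{7} \cdot 36\right) \left(-22\right) = \left(\frac{1}{3} - 6 + 5 + \frac{36}{7}\right) \left(-22\right) = \frac{94}{21} \left(-22\right) = - \frac{2068}{21}$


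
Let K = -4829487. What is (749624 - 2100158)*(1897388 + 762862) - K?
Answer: -3592753244013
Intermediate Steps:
(749624 - 2100158)*(1897388 + 762862) - K = (749624 - 2100158)*(1897388 + 762862) - 1*(-4829487) = -1350534*2660250 + 4829487 = -3592758073500 + 4829487 = -3592753244013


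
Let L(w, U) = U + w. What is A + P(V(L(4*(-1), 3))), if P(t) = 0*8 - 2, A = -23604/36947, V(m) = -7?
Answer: -97498/36947 ≈ -2.6389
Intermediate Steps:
A = -23604/36947 (A = -23604*1/36947 = -23604/36947 ≈ -0.63886)
P(t) = -2 (P(t) = 0 - 2 = -2)
A + P(V(L(4*(-1), 3))) = -23604/36947 - 2 = -97498/36947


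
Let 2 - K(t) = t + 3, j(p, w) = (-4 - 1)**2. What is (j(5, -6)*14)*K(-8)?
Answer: 2450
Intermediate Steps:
j(p, w) = 25 (j(p, w) = (-5)**2 = 25)
K(t) = -1 - t (K(t) = 2 - (t + 3) = 2 - (3 + t) = 2 + (-3 - t) = -1 - t)
(j(5, -6)*14)*K(-8) = (25*14)*(-1 - 1*(-8)) = 350*(-1 + 8) = 350*7 = 2450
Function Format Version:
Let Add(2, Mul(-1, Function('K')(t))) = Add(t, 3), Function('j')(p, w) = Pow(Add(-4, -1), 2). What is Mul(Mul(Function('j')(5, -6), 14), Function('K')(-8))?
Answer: 2450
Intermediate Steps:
Function('j')(p, w) = 25 (Function('j')(p, w) = Pow(-5, 2) = 25)
Function('K')(t) = Add(-1, Mul(-1, t)) (Function('K')(t) = Add(2, Mul(-1, Add(t, 3))) = Add(2, Mul(-1, Add(3, t))) = Add(2, Add(-3, Mul(-1, t))) = Add(-1, Mul(-1, t)))
Mul(Mul(Function('j')(5, -6), 14), Function('K')(-8)) = Mul(Mul(25, 14), Add(-1, Mul(-1, -8))) = Mul(350, Add(-1, 8)) = Mul(350, 7) = 2450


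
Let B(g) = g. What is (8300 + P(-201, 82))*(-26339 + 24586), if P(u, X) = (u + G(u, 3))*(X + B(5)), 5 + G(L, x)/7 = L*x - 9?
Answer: 674799820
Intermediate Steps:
G(L, x) = -98 + 7*L*x (G(L, x) = -35 + 7*(L*x - 9) = -35 + 7*(-9 + L*x) = -35 + (-63 + 7*L*x) = -98 + 7*L*x)
P(u, X) = (-98 + 22*u)*(5 + X) (P(u, X) = (u + (-98 + 7*u*3))*(X + 5) = (u + (-98 + 21*u))*(5 + X) = (-98 + 22*u)*(5 + X))
(8300 + P(-201, 82))*(-26339 + 24586) = (8300 + (-490 - 98*82 + 110*(-201) + 22*82*(-201)))*(-26339 + 24586) = (8300 + (-490 - 8036 - 22110 - 362604))*(-1753) = (8300 - 393240)*(-1753) = -384940*(-1753) = 674799820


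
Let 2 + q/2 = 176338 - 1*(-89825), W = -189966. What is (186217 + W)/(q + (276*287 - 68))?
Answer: -3749/611466 ≈ -0.0061312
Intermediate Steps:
q = 532322 (q = -4 + 2*(176338 - 1*(-89825)) = -4 + 2*(176338 + 89825) = -4 + 2*266163 = -4 + 532326 = 532322)
(186217 + W)/(q + (276*287 - 68)) = (186217 - 189966)/(532322 + (276*287 - 68)) = -3749/(532322 + (79212 - 68)) = -3749/(532322 + 79144) = -3749/611466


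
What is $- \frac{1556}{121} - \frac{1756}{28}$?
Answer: $- \frac{64011}{847} \approx -75.574$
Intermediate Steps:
$- \frac{1556}{121} - \frac{1756}{28} = \left(-1556\right) \frac{1}{121} - \frac{439}{7} = - \frac{1556}{121} - \frac{439}{7} = - \frac{64011}{847}$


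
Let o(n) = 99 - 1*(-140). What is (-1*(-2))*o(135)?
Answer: 478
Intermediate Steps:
o(n) = 239 (o(n) = 99 + 140 = 239)
(-1*(-2))*o(135) = -1*(-2)*239 = 2*239 = 478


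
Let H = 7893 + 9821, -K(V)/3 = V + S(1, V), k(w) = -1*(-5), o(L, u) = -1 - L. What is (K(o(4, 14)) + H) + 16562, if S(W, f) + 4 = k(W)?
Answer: 34288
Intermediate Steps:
k(w) = 5
S(W, f) = 1 (S(W, f) = -4 + 5 = 1)
K(V) = -3 - 3*V (K(V) = -3*(V + 1) = -3*(1 + V) = -3 - 3*V)
H = 17714
(K(o(4, 14)) + H) + 16562 = ((-3 - 3*(-1 - 1*4)) + 17714) + 16562 = ((-3 - 3*(-1 - 4)) + 17714) + 16562 = ((-3 - 3*(-5)) + 17714) + 16562 = ((-3 + 15) + 17714) + 16562 = (12 + 17714) + 16562 = 17726 + 16562 = 34288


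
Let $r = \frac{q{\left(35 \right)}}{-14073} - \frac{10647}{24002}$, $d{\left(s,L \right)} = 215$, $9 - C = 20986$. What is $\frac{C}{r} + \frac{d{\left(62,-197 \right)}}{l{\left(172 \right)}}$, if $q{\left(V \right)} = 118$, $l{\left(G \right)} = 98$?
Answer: $\frac{694423007524321}{14961411766} \approx 46414.0$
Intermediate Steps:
$C = -20977$ ($C = 9 - 20986 = -20977$)
$r = - \frac{152667467}{337780146}$ ($r = \frac{118}{-14073} - \frac{10647}{24002} = 118 \left(- \frac{1}{14073}\right) - \frac{10647}{24002} = - \frac{118}{14073} - \frac{10647}{24002} = - \frac{152667467}{337780146} \approx -0.45197$)
$\frac{C}{r} + \frac{d{\left(62,-197 \right)}}{l{\left(172 \right)}} = - \frac{20977}{- \frac{152667467}{337780146}} + \frac{215}{98} = \left(-20977\right) \left(- \frac{337780146}{152667467}\right) + 215 \cdot \frac{1}{98} = \frac{7085614122642}{152667467} + \frac{215}{98} = \frac{694423007524321}{14961411766}$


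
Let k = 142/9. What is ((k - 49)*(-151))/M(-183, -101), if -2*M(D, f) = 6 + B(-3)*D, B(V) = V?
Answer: -90298/4995 ≈ -18.078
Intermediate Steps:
k = 142/9 (k = 142*(⅑) = 142/9 ≈ 15.778)
M(D, f) = -3 + 3*D/2 (M(D, f) = -(6 - 3*D)/2 = -3 + 3*D/2)
((k - 49)*(-151))/M(-183, -101) = ((142/9 - 49)*(-151))/(-3 + (3/2)*(-183)) = (-299/9*(-151))/(-3 - 549/2) = 45149/(9*(-555/2)) = (45149/9)*(-2/555) = -90298/4995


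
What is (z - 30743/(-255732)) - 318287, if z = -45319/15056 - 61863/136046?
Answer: -20840778401571883985/65477256094704 ≈ -3.1829e+5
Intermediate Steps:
z = -3548439001/1024154288 (z = -45319*1/15056 - 61863*1/136046 = -45319/15056 - 61863/136046 = -3548439001/1024154288 ≈ -3.4648)
(z - 30743/(-255732)) - 318287 = (-3548439001/1024154288 - 30743/(-255732)) - 318287 = (-3548439001/1024154288 - 30743*(-1/255732)) - 318287 = (-3548439001/1024154288 + 30743/255732) - 318287 = -218990956831937/65477256094704 - 318287 = -20840778401571883985/65477256094704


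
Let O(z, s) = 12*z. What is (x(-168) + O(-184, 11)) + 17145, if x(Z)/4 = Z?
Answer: 14265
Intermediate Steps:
x(Z) = 4*Z
(x(-168) + O(-184, 11)) + 17145 = (4*(-168) + 12*(-184)) + 17145 = (-672 - 2208) + 17145 = -2880 + 17145 = 14265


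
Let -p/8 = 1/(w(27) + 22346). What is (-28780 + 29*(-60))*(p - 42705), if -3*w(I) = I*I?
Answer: 28808091173960/22103 ≈ 1.3034e+9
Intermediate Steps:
w(I) = -I²/3 (w(I) = -I*I/3 = -I²/3)
p = -8/22103 (p = -8/(-⅓*27² + 22346) = -8/(-⅓*729 + 22346) = -8/(-243 + 22346) = -8/22103 ≈ -0.00036194)
(-28780 + 29*(-60))*(p - 42705) = (-28780 + 29*(-60))*(-8/22103 - 42705) = (-28780 - 1740)*(-943908623/22103) = -30520*(-943908623/22103) = 28808091173960/22103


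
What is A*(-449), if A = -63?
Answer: 28287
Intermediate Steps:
A*(-449) = -63*(-449) = 28287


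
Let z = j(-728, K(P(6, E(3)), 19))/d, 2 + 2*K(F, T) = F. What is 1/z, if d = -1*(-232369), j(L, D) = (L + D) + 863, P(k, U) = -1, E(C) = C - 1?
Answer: 464738/267 ≈ 1740.6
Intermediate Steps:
E(C) = -1 + C
K(F, T) = -1 + F/2
j(L, D) = 863 + D + L (j(L, D) = (D + L) + 863 = 863 + D + L)
d = 232369
z = 267/464738 (z = (863 + (-1 + (1/2)*(-1)) - 728)/232369 = (863 + (-1 - 1/2) - 728)*(1/232369) = (863 - 3/2 - 728)*(1/232369) = (267/2)*(1/232369) = 267/464738 ≈ 0.00057452)
1/z = 1/(267/464738) = 464738/267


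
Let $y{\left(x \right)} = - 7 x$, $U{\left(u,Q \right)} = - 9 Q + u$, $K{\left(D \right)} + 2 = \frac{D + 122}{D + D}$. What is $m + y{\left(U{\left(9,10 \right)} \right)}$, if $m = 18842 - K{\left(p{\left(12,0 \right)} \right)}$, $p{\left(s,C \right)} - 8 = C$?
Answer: $\frac{155223}{8} \approx 19403.0$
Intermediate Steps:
$p{\left(s,C \right)} = 8 + C$
$K{\left(D \right)} = -2 + \frac{122 + D}{2 D}$ ($K{\left(D \right)} = -2 + \frac{D + 122}{D + D} = -2 + \frac{122 + D}{2 D}$)
$U{\left(u,Q \right)} = u - 9 Q$
$m = \frac{150687}{8}$ ($m = 18842 - \left(- \frac{3}{2} + \frac{61}{8 + 0}\right) = 18842 - \left(- \frac{3}{2} + \frac{61}{8}\right) = 18842 - \frac{49}{8} = \frac{150687}{8} \approx 18836.0$)
$m + y{\left(U{\left(9,10 \right)} \right)} = \frac{150687}{8} - 7 \left(9 - 90\right) = \frac{150687}{8} - -567 = \frac{150687}{8} + 567 = \frac{155223}{8}$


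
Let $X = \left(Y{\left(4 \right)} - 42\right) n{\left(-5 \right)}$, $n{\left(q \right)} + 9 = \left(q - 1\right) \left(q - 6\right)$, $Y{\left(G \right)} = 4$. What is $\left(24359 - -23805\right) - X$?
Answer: $50330$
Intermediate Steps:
$n{\left(q \right)} = -9 + \left(-1 + q\right) \left(-6 + q\right)$ ($n{\left(q \right)} = -9 + \left(q - 1\right) \left(q - 6\right) = -9 + \left(-1 + q\right) \left(-6 + q\right)$)
$X = -2166$ ($X = \left(4 - 42\right) \left(-3 + \left(-5\right)^{2} - -35\right) = - 38 \left(-3 + 25 + 35\right) = \left(-38\right) 57 = -2166$)
$\left(24359 - -23805\right) - X = \left(24359 - -23805\right) - -2166 = \left(24359 + 23805\right) + 2166 = 48164 + 2166 = 50330$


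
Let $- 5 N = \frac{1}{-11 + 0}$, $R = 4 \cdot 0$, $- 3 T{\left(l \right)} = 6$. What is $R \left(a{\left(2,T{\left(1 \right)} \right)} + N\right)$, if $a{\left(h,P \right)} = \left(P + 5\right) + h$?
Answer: $0$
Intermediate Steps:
$T{\left(l \right)} = -2$ ($T{\left(l \right)} = \left(- \frac{1}{3}\right) 6 = -2$)
$a{\left(h,P \right)} = 5 + P + h$ ($a{\left(h,P \right)} = \left(5 + P\right) + h = 5 + P + h$)
$R = 0$
$N = \frac{1}{55}$ ($N = - \frac{1}{5 \left(-11 + 0\right)} = - \frac{1}{5 \left(-11\right)} = \left(- \frac{1}{5}\right) \left(- \frac{1}{11}\right) = \frac{1}{55} \approx 0.018182$)
$R \left(a{\left(2,T{\left(1 \right)} \right)} + N\right) = 0 \left(\left(5 - 2 + 2\right) + \frac{1}{55}\right) = 0 \left(5 + \frac{1}{55}\right) = 0 \cdot \frac{276}{55} = 0$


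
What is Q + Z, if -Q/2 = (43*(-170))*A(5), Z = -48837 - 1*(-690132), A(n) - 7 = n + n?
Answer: 889835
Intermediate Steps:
A(n) = 7 + 2*n (A(n) = 7 + (n + n) = 7 + 2*n)
Z = 641295 (Z = -48837 + 690132 = 641295)
Q = 248540 (Q = -2*43*(-170)*(7 + 2*5) = -(-14620)*(7 + 10) = -(-14620)*17 = -2*(-124270) = 248540)
Q + Z = 248540 + 641295 = 889835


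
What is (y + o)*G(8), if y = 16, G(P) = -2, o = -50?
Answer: 68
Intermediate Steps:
(y + o)*G(8) = (16 - 50)*(-2) = -34*(-2) = 68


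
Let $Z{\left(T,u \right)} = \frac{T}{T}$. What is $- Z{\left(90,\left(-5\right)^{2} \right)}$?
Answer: $-1$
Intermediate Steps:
$Z{\left(T,u \right)} = 1$
$- Z{\left(90,\left(-5\right)^{2} \right)} = \left(-1\right) 1 = -1$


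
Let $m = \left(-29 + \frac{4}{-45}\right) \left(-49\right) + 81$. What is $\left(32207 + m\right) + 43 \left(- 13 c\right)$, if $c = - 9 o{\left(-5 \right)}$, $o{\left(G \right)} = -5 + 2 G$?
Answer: $- \frac{1878824}{45} \approx -41752.0$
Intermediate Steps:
$c = 135$ ($c = - 9 \left(-5 + 2 \left(-5\right)\right) = - 9 \left(-5 - 10\right) = \left(-9\right) \left(-15\right) = 135$)
$m = \frac{67786}{45}$ ($m = \left(-29 + 4 \left(- \frac{1}{45}\right)\right) \left(-49\right) + 81 = \left(-29 - \frac{4}{45}\right) \left(-49\right) + 81 = \left(- \frac{1309}{45}\right) \left(-49\right) + 81 = \frac{64141}{45} + 81 = \frac{67786}{45} \approx 1506.4$)
$\left(32207 + m\right) + 43 \left(- 13 c\right) = \left(32207 + \frac{67786}{45}\right) + 43 \left(\left(-13\right) 135\right) = \frac{1517101}{45} + 43 \left(-1755\right) = \frac{1517101}{45} - 75465 = - \frac{1878824}{45}$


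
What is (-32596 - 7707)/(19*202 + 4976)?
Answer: -40303/8814 ≈ -4.5726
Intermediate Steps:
(-32596 - 7707)/(19*202 + 4976) = -40303/(3838 + 4976) = -40303/8814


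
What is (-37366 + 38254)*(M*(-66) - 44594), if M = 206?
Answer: -51672720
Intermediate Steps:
(-37366 + 38254)*(M*(-66) - 44594) = (-37366 + 38254)*(206*(-66) - 44594) = 888*(-13596 - 44594) = 888*(-58190) = -51672720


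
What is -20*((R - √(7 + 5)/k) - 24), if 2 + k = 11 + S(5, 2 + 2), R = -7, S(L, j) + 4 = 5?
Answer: 620 + 4*√3 ≈ 626.93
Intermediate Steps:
S(L, j) = 1 (S(L, j) = -4 + 5 = 1)
k = 10 (k = -2 + (11 + 1) = -2 + 12 = 10)
-20*((R - √(7 + 5)/k) - 24) = -20*((-7 - √(7 + 5)/10) - 24) = -20*((-7 - √12/10) - 24) = -20*((-7 - 2*√3/10) - 24) = -20*((-7 - √3/5) - 24) = -20*(-31 - √3/5) = 620 + 4*√3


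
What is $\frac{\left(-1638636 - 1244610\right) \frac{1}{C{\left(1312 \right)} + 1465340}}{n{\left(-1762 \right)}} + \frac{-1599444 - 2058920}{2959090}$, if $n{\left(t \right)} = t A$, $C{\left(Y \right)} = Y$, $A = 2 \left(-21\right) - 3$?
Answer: $- \frac{7090712394795721}{5735250884917620} \approx -1.2363$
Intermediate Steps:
$A = -45$ ($A = -42 - 3 = -45$)
$n{\left(t \right)} = - 45 t$ ($n{\left(t \right)} = t \left(-45\right) = - 45 t$)
$\frac{\left(-1638636 - 1244610\right) \frac{1}{C{\left(1312 \right)} + 1465340}}{n{\left(-1762 \right)}} + \frac{-1599444 - 2058920}{2959090} = \frac{\left(-1638636 - 1244610\right) \frac{1}{1312 + 1465340}}{\left(-45\right) \left(-1762\right)} + \frac{-1599444 - 2058920}{2959090} = \frac{\left(-2883246\right) \frac{1}{1466652}}{79290} + \left(-1599444 - 2058920\right) \frac{1}{2959090} = \left(-2883246\right) \frac{1}{1466652} \cdot \frac{1}{79290} - \frac{1829182}{1479545} = \left(- \frac{480541}{244442}\right) \frac{1}{79290} - \frac{1829182}{1479545} = - \frac{480541}{19381806180} - \frac{1829182}{1479545} = - \frac{7090712394795721}{5735250884917620}$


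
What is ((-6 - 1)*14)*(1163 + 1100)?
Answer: -221774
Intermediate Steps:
((-6 - 1)*14)*(1163 + 1100) = -7*14*2263 = -98*2263 = -221774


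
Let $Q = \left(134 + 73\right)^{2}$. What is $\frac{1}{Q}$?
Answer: $\frac{1}{42849} \approx 2.3338 \cdot 10^{-5}$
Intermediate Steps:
$Q = 42849$ ($Q = 207^{2} = 42849$)
$\frac{1}{Q} = \frac{1}{42849}$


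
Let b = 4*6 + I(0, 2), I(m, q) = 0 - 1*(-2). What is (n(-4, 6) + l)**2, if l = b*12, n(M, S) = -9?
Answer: 91809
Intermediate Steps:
I(m, q) = 2 (I(m, q) = 0 + 2 = 2)
b = 26 (b = 4*6 + 2 = 24 + 2 = 26)
l = 312 (l = 26*12 = 312)
(n(-4, 6) + l)**2 = (-9 + 312)**2 = 303**2 = 91809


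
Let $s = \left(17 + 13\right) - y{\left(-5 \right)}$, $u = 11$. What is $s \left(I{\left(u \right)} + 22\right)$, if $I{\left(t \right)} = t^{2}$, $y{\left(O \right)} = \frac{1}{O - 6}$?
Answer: $4303$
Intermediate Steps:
$y{\left(O \right)} = \frac{1}{-6 + O}$
$s = \frac{331}{11}$ ($s = \left(17 + 13\right) - \frac{1}{-6 - 5} = 30 - \frac{1}{-11} = 30 - - \frac{1}{11} = 30 + \frac{1}{11} = \frac{331}{11} \approx 30.091$)
$s \left(I{\left(u \right)} + 22\right) = \frac{331 \left(11^{2} + 22\right)}{11} = \frac{331 \left(121 + 22\right)}{11} = \frac{331}{11} \cdot 143 = 4303$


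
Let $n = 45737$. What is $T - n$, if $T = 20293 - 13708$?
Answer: $-39152$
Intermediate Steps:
$T = 6585$
$T - n = 6585 - 45737 = -39152$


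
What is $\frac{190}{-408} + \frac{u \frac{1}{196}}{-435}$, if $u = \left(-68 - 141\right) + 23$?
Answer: $- \frac{671813}{1449420} \approx -0.4635$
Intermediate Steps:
$u = -186$ ($u = -209 + 23 = -186$)
$\frac{190}{-408} + \frac{u \frac{1}{196}}{-435} = \frac{190}{-408} + \frac{\left(-186\right) \frac{1}{196}}{-435} = 190 \left(- \frac{1}{408}\right) + \left(-186\right) \frac{1}{196} \left(- \frac{1}{435}\right) = - \frac{95}{204} - - \frac{31}{14210} = - \frac{95}{204} + \frac{31}{14210} = - \frac{671813}{1449420}$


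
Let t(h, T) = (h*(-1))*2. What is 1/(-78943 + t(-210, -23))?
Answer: -1/78523 ≈ -1.2735e-5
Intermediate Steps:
t(h, T) = -2*h (t(h, T) = -h*2 = -2*h)
1/(-78943 + t(-210, -23)) = 1/(-78943 - 2*(-210)) = 1/(-78943 + 420) = 1/(-78523) = -1/78523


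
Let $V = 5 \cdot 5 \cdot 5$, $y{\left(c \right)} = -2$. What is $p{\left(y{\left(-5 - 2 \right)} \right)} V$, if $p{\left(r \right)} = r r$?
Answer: $500$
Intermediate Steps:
$V = 125$ ($V = 25 \cdot 5 = 125$)
$p{\left(r \right)} = r^{2}$
$p{\left(y{\left(-5 - 2 \right)} \right)} V = \left(-2\right)^{2} \cdot 125 = 4 \cdot 125 = 500$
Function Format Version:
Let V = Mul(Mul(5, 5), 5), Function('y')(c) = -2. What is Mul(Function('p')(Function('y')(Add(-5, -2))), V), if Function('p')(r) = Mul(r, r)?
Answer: 500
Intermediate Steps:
V = 125 (V = Mul(25, 5) = 125)
Function('p')(r) = Pow(r, 2)
Mul(Function('p')(Function('y')(Add(-5, -2))), V) = Mul(Pow(-2, 2), 125) = Mul(4, 125) = 500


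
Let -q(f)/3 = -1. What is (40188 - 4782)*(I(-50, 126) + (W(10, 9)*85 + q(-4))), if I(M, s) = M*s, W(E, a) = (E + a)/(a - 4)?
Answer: -211515444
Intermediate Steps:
W(E, a) = (E + a)/(-4 + a)
q(f) = 3 (q(f) = -3*(-1) = 3)
(40188 - 4782)*(I(-50, 126) + (W(10, 9)*85 + q(-4))) = (40188 - 4782)*(-50*126 + (((10 + 9)/(-4 + 9))*85 + 3)) = 35406*(-6300 + ((19/5)*85 + 3)) = 35406*(-6300 + (323 + 3)) = 35406*(-6300 + 326) = 35406*(-5974) = -211515444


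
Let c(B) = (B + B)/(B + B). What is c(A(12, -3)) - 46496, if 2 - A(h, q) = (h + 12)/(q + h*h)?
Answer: -46495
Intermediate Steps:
A(h, q) = 2 - (12 + h)/(q + h²) (A(h, q) = 2 - (h + 12)/(q + h*h) = 2 - (12 + h)/(q + h²))
c(B) = 1 (c(B) = (2*B)/((2*B)) = (2*B)*(1/(2*B)) = 1)
c(A(12, -3)) - 46496 = 1 - 46496 = -46495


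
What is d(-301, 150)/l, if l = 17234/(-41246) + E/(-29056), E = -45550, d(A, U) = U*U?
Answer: 2247082080000/114833683 ≈ 19568.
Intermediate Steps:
d(A, U) = U²
l = 344501049/299610944 (l = 17234/(-41246) - 45550/(-29056) = 17234*(-1/41246) - 45550*(-1/29056) = -8617/20623 + 22775/14528 = 344501049/299610944 ≈ 1.1498)
d(-301, 150)/l = 150²/(344501049/299610944) = 22500*(299610944/344501049) = 2247082080000/114833683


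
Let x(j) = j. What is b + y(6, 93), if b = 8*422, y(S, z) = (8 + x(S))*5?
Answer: 3446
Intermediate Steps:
y(S, z) = 40 + 5*S (y(S, z) = (8 + S)*5 = 40 + 5*S)
b = 3376
b + y(6, 93) = 3376 + (40 + 5*6) = 3376 + (40 + 30) = 3376 + 70 = 3446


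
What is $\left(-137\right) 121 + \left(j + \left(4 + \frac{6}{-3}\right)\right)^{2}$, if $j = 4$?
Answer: $-16541$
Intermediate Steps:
$\left(-137\right) 121 + \left(j + \left(4 + \frac{6}{-3}\right)\right)^{2} = \left(-137\right) 121 + \left(4 + \left(4 + \frac{6}{-3}\right)\right)^{2} = -16577 + \left(4 + \left(4 + 6 \left(- \frac{1}{3}\right)\right)\right)^{2} = -16577 + \left(4 + \left(4 - 2\right)\right)^{2} = -16577 + \left(4 + 2\right)^{2} = -16577 + 6^{2} = -16577 + 36 = -16541$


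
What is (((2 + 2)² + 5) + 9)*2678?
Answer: 80340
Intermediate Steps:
(((2 + 2)² + 5) + 9)*2678 = ((4² + 5) + 9)*2678 = ((16 + 5) + 9)*2678 = (21 + 9)*2678 = 30*2678 = 80340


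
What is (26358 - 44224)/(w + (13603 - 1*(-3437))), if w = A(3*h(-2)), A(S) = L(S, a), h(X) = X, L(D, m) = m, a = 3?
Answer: -17866/17043 ≈ -1.0483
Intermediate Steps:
A(S) = 3
w = 3
(26358 - 44224)/(w + (13603 - 1*(-3437))) = (26358 - 44224)/(3 + (13603 - 1*(-3437))) = -17866/(3 + (13603 + 3437)) = -17866/(3 + 17040) = -17866/17043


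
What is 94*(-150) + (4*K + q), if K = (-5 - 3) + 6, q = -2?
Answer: -14110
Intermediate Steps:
K = -2 (K = -8 + 6 = -2)
94*(-150) + (4*K + q) = 94*(-150) + (4*(-2) - 2) = -14100 + (-8 - 2) = -14100 - 10 = -14110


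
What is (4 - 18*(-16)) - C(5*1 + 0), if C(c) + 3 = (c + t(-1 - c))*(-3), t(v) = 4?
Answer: 322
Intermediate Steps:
C(c) = -15 - 3*c (C(c) = -3 + (c + 4)*(-3) = -3 + (4 + c)*(-3) = -3 + (-12 - 3*c) = -15 - 3*c)
(4 - 18*(-16)) - C(5*1 + 0) = (4 - 18*(-16)) - (-15 - 3*(5*1 + 0)) = (4 + 288) - (-15 - 3*(5 + 0)) = 292 - (-15 - 3*5) = 292 - (-15 - 15) = 292 - 1*(-30) = 292 + 30 = 322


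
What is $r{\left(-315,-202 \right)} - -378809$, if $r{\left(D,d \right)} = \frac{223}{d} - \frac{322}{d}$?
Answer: $\frac{76519517}{202} \approx 3.7881 \cdot 10^{5}$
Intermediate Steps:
$r{\left(D,d \right)} = - \frac{99}{d}$
$r{\left(-315,-202 \right)} - -378809 = - \frac{99}{-202} - -378809 = \left(-99\right) \left(- \frac{1}{202}\right) + 378809 = \frac{99}{202} + 378809 = \frac{76519517}{202}$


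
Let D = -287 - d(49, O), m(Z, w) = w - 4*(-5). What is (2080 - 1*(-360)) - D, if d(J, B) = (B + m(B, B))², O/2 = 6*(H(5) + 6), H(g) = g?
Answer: 83383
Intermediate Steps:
O = 132 (O = 2*(6*(5 + 6)) = 2*(6*11) = 2*66 = 132)
m(Z, w) = 20 + w (m(Z, w) = w + 20 = 20 + w)
d(J, B) = (20 + 2*B)² (d(J, B) = (B + (20 + B))² = (20 + 2*B)²)
D = -80943 (D = -287 - 4*(10 + 132)² = -287 - 4*142² = -287 - 4*20164 = -287 - 1*80656 = -287 - 80656 = -80943)
(2080 - 1*(-360)) - D = (2080 - 1*(-360)) - 1*(-80943) = (2080 + 360) + 80943 = 2440 + 80943 = 83383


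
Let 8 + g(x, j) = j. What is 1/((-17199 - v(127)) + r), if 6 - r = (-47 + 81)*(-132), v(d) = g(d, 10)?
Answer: -1/12707 ≈ -7.8697e-5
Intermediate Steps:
g(x, j) = -8 + j
v(d) = 2 (v(d) = -8 + 10 = 2)
r = 4494 (r = 6 - (-47 + 81)*(-132) = 6 - 34*(-132) = 6 - 1*(-4488) = 6 + 4488 = 4494)
1/((-17199 - v(127)) + r) = 1/((-17199 - 1*2) + 4494) = 1/((-17199 - 2) + 4494) = 1/(-17201 + 4494) = 1/(-12707) = -1/12707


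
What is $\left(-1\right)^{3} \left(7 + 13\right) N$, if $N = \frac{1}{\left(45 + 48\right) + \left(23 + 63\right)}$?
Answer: $- \frac{20}{179} \approx -0.11173$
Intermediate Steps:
$N = \frac{1}{179}$ ($N = \frac{1}{93 + 86} = \frac{1}{179} \approx 0.0055866$)
$\left(-1\right)^{3} \left(7 + 13\right) N = \left(-1\right)^{3} \left(7 + 13\right) \frac{1}{179} = - \frac{20}{179}$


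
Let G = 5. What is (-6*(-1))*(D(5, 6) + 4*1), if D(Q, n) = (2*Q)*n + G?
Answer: 414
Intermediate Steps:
D(Q, n) = 5 + 2*Q*n (D(Q, n) = (2*Q)*n + 5 = 2*Q*n + 5 = 5 + 2*Q*n)
(-6*(-1))*(D(5, 6) + 4*1) = (-6*(-1))*((5 + 2*5*6) + 4*1) = 6*((5 + 60) + 4) = 6*(65 + 4) = 6*69 = 414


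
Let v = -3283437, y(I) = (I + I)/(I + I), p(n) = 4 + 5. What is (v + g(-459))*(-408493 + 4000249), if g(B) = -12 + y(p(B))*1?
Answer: -11793344054688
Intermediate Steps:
p(n) = 9
y(I) = 1 (y(I) = (2*I)/((2*I)) = (2*I)*(1/(2*I)) = 1)
g(B) = -11 (g(B) = -12 + 1*1 = -12 + 1 = -11)
(v + g(-459))*(-408493 + 4000249) = (-3283437 - 11)*(-408493 + 4000249) = -3283448*3591756 = -11793344054688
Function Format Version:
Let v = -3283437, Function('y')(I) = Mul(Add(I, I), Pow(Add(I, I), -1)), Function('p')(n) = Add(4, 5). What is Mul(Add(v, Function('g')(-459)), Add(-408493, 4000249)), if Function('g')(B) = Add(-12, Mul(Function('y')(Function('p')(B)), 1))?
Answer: -11793344054688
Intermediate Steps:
Function('p')(n) = 9
Function('y')(I) = 1 (Function('y')(I) = Mul(Mul(2, I), Pow(Mul(2, I), -1)) = Mul(Mul(2, I), Mul(Rational(1, 2), Pow(I, -1))) = 1)
Function('g')(B) = -11 (Function('g')(B) = Add(-12, Mul(1, 1)) = Add(-12, 1) = -11)
Mul(Add(v, Function('g')(-459)), Add(-408493, 4000249)) = Mul(Add(-3283437, -11), Add(-408493, 4000249)) = Mul(-3283448, 3591756) = -11793344054688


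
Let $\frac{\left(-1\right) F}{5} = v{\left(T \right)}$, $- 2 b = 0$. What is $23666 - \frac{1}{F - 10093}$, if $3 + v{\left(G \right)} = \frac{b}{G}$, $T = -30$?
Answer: $\frac{238505949}{10078} \approx 23666.0$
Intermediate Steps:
$b = 0$ ($b = \left(- \frac{1}{2}\right) 0 = 0$)
$v{\left(G \right)} = -3$ ($v{\left(G \right)} = -3 + \frac{0}{G} = -3 + 0 = -3$)
$F = 15$ ($F = \left(-5\right) \left(-3\right) = 15$)
$23666 - \frac{1}{F - 10093} = 23666 - \frac{1}{15 - 10093} = 23666 - \frac{1}{-10078} = 23666 - - \frac{1}{10078} = 23666 + \frac{1}{10078} = \frac{238505949}{10078}$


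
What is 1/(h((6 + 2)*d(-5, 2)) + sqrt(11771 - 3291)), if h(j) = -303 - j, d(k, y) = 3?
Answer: -327/98449 - 4*sqrt(530)/98449 ≈ -0.0042569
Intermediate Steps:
1/(h((6 + 2)*d(-5, 2)) + sqrt(11771 - 3291)) = 1/((-303 - (6 + 2)*3) + sqrt(11771 - 3291)) = 1/((-303 - 8*3) + sqrt(8480)) = 1/((-303 - 1*24) + 4*sqrt(530)) = 1/((-303 - 24) + 4*sqrt(530)) = 1/(-327 + 4*sqrt(530))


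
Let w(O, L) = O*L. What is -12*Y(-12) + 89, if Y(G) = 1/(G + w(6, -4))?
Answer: 268/3 ≈ 89.333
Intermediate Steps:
w(O, L) = L*O
Y(G) = 1/(-24 + G) (Y(G) = 1/(G - 4*6) = 1/(G - 24) = 1/(-24 + G))
-12*Y(-12) + 89 = -12/(-24 - 12) + 89 = -12/(-36) + 89 = -12*(-1/36) + 89 = ⅓ + 89 = 268/3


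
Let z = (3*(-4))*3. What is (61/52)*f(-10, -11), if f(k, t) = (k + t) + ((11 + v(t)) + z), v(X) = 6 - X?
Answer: -1769/52 ≈ -34.019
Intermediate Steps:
z = -36 (z = -12*3 = -36)
f(k, t) = -19 + k (f(k, t) = (k + t) + ((11 + (6 - t)) - 36) = (k + t) + ((17 - t) - 36) = (k + t) + (-19 - t) = -19 + k)
(61/52)*f(-10, -11) = (61/52)*(-19 - 10) = (61*(1/52))*(-29) = (61/52)*(-29) = -1769/52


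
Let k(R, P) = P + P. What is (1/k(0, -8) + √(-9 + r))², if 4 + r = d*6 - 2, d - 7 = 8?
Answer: 19201/256 - 5*√3/8 ≈ 73.921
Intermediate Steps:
k(R, P) = 2*P
d = 15 (d = 7 + 8 = 15)
r = 84 (r = -4 + (15*6 - 2) = -4 + (90 - 2) = -4 + 88 = 84)
(1/k(0, -8) + √(-9 + r))² = (1/(2*(-8)) + √(-9 + 84))² = (1/(-16) + √75)² = (-1/16 + 5*√3)²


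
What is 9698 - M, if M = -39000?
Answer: 48698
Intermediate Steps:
9698 - M = 9698 - 1*(-39000) = 9698 + 39000 = 48698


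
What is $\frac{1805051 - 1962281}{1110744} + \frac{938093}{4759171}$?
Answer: $\frac{16316484159}{293678924068} \approx 0.055559$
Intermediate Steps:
$\frac{1805051 - 1962281}{1110744} + \frac{938093}{4759171} = \left(1805051 - 1962281\right) \frac{1}{1110744} + 938093 \cdot \frac{1}{4759171} = \left(-157230\right) \frac{1}{1110744} + \frac{938093}{4759171} = - \frac{8735}{61708} + \frac{938093}{4759171} = \frac{16316484159}{293678924068}$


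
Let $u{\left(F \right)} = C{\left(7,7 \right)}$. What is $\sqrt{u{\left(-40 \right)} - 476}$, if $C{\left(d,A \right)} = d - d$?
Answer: $2 i \sqrt{119} \approx 21.817 i$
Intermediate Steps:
$C{\left(d,A \right)} = 0$
$u{\left(F \right)} = 0$
$\sqrt{u{\left(-40 \right)} - 476} = \sqrt{0 - 476} = \sqrt{-476} = 2 i \sqrt{119}$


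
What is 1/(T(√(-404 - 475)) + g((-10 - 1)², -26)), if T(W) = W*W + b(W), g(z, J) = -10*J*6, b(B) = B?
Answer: 227/154880 - I*√879/464640 ≈ 0.0014657 - 6.3808e-5*I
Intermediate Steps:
g(z, J) = -60*J
T(W) = W + W² (T(W) = W*W + W = W² + W = W + W²)
1/(T(√(-404 - 475)) + g((-10 - 1)², -26)) = 1/(√(-404 - 475)*(1 + √(-404 - 475)) - 60*(-26)) = 1/(√(-879)*(1 + √(-879)) + 1560) = 1/((I*√879)*(1 + I*√879) + 1560) = 1/(I*√879*(1 + I*√879) + 1560) = 1/(1560 + I*√879*(1 + I*√879))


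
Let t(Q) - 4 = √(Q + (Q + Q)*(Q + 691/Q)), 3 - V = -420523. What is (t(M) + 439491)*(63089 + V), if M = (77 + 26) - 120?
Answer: 212546374425 + 483615*√1943 ≈ 2.1257e+11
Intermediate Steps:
V = 420526 (V = 3 - 1*(-420523) = 3 + 420523 = 420526)
M = -17 (M = 103 - 120 = -17)
t(Q) = 4 + √(Q + 2*Q*(Q + 691/Q)) (t(Q) = 4 + √(Q + (Q + Q)*(Q + 691/Q)) = 4 + √(Q + (2*Q)*(Q + 691/Q)) = 4 + √(Q + 2*Q*(Q + 691/Q)))
(t(M) + 439491)*(63089 + V) = ((4 + √(1382 - 17 + 2*(-17)²)) + 439491)*(63089 + 420526) = ((4 + √(1382 - 17 + 2*289)) + 439491)*483615 = ((4 + √(1382 - 17 + 578)) + 439491)*483615 = ((4 + √1943) + 439491)*483615 = (439495 + √1943)*483615 = 212546374425 + 483615*√1943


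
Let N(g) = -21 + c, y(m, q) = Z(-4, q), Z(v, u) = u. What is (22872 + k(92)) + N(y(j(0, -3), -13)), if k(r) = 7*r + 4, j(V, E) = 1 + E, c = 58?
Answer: 23557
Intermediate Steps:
y(m, q) = q
k(r) = 4 + 7*r
N(g) = 37 (N(g) = -21 + 58 = 37)
(22872 + k(92)) + N(y(j(0, -3), -13)) = (22872 + (4 + 7*92)) + 37 = (22872 + (4 + 644)) + 37 = (22872 + 648) + 37 = 23520 + 37 = 23557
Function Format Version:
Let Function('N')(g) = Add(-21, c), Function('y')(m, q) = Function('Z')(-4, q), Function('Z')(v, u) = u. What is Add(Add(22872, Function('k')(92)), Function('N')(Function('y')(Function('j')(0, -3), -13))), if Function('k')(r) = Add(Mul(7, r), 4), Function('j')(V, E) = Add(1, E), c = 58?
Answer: 23557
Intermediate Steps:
Function('y')(m, q) = q
Function('k')(r) = Add(4, Mul(7, r))
Function('N')(g) = 37 (Function('N')(g) = Add(-21, 58) = 37)
Add(Add(22872, Function('k')(92)), Function('N')(Function('y')(Function('j')(0, -3), -13))) = Add(Add(22872, Add(4, Mul(7, 92))), 37) = Add(Add(22872, Add(4, 644)), 37) = Add(Add(22872, 648), 37) = Add(23520, 37) = 23557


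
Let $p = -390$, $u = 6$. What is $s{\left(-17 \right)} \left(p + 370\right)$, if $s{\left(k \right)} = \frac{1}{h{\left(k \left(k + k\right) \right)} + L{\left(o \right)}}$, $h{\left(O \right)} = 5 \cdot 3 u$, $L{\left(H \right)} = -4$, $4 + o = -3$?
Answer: $- \frac{10}{43} \approx -0.23256$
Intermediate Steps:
$o = -7$ ($o = -4 - 3 = -7$)
$h{\left(O \right)} = 90$ ($h{\left(O \right)} = 5 \cdot 3 \cdot 6 = 15 \cdot 6 = 90$)
$s{\left(k \right)} = \frac{1}{86}$ ($s{\left(k \right)} = \frac{1}{90 - 4} = \frac{1}{86}$)
$s{\left(-17 \right)} \left(p + 370\right) = \frac{-390 + 370}{86} = \frac{1}{86} \left(-20\right) = - \frac{10}{43}$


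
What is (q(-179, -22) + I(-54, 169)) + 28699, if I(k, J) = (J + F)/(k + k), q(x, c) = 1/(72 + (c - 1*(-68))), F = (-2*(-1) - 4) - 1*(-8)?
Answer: 182859757/6372 ≈ 28697.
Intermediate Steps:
F = 6 (F = (2 - 4) + 8 = -2 + 8 = 6)
q(x, c) = 1/(140 + c) (q(x, c) = 1/(72 + (c + 68)) = 1/(72 + (68 + c)) = 1/(140 + c))
I(k, J) = (6 + J)/(2*k) (I(k, J) = (J + 6)/(k + k) = (6 + J)/((2*k)) = (6 + J)*(1/(2*k)) = (6 + J)/(2*k))
(q(-179, -22) + I(-54, 169)) + 28699 = (1/(140 - 22) + (½)*(6 + 169)/(-54)) + 28699 = (1/118 + (½)*(-1/54)*175) + 28699 = (1/118 - 175/108) + 28699 = -10271/6372 + 28699 = 182859757/6372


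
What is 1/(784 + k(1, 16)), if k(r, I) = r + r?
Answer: 1/786 ≈ 0.0012723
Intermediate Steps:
k(r, I) = 2*r
1/(784 + k(1, 16)) = 1/(784 + 2*1) = 1/(784 + 2) = 1/786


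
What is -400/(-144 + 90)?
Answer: 200/27 ≈ 7.4074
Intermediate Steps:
-400/(-144 + 90) = -400/(-54) = -400*(-1/54) = 200/27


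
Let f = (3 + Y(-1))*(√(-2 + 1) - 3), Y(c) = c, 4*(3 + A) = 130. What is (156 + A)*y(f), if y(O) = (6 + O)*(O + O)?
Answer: 1484*I*(-3 + I) ≈ -1484.0 - 4452.0*I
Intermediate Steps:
A = 59/2 (A = -3 + (¼)*130 = -3 + 65/2 = 59/2 ≈ 29.500)
f = -6 + 2*I (f = (3 - 1)*(√(-2 + 1) - 3) = 2*(√(-1) - 3) = 2*(I - 3) = 2*(-3 + I) = -6 + 2*I ≈ -6.0 + 2.0*I)
y(O) = 2*O*(6 + O) (y(O) = (6 + O)*(2*O) = 2*O*(6 + O))
(156 + A)*y(f) = (156 + 59/2)*(2*(-6 + 2*I)*(6 + (-6 + 2*I))) = 371*(2*(-6 + 2*I)*(2*I))/2 = 371*(4*I*(-6 + 2*I))/2 = 742*I*(-6 + 2*I)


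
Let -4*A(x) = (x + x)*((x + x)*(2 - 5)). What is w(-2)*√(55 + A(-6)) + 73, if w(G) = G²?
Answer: 73 + 4*√163 ≈ 124.07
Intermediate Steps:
A(x) = 3*x² (A(x) = -(x + x)*(x + x)*(2 - 5)/4 = -2*x*(2*x)*(-3)/4 = -2*x*(-6*x)/4 = -(-3)*x² = 3*x²)
w(-2)*√(55 + A(-6)) + 73 = (-2)²*√(55 + 3*(-6)²) + 73 = 4*√(55 + 3*36) + 73 = 4*√(55 + 108) + 73 = 4*√163 + 73 = 73 + 4*√163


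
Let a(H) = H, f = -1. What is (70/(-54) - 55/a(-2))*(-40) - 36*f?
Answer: -27328/27 ≈ -1012.1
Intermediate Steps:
(70/(-54) - 55/a(-2))*(-40) - 36*f = (70/(-54) - 55/(-2))*(-40) - 36*(-1) = (70*(-1/54) - 55*(-1/2))*(-40) + 36 = (-35/27 + 55/2)*(-40) + 36 = (1415/54)*(-40) + 36 = -28300/27 + 36 = -27328/27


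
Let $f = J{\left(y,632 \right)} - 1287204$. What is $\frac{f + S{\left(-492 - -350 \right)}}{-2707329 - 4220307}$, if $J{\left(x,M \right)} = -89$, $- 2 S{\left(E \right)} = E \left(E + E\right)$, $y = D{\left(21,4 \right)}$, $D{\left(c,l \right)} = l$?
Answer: $\frac{435819}{2309212} \approx 0.18873$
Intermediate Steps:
$y = 4$
$S{\left(E \right)} = - E^{2}$ ($S{\left(E \right)} = - \frac{E \left(E + E\right)}{2} = - \frac{E 2 E}{2} = - \frac{2 E^{2}}{2} = - E^{2}$)
$f = -1287293$ ($f = -89 - 1287204 = -1287293$)
$\frac{f + S{\left(-492 - -350 \right)}}{-2707329 - 4220307} = \frac{-1287293 - \left(-492 - -350\right)^{2}}{-2707329 - 4220307} = \frac{-1287293 - \left(-492 + 350\right)^{2}}{-6927636} = \left(-1287293 - \left(-142\right)^{2}\right) \left(- \frac{1}{6927636}\right) = \left(-1287293 - 20164\right) \left(- \frac{1}{6927636}\right) = \left(-1307457\right) \left(- \frac{1}{6927636}\right) = \frac{435819}{2309212}$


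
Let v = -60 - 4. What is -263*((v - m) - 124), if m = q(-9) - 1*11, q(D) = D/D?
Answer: 46814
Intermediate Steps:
q(D) = 1
v = -64
m = -10 (m = 1 - 1*11 = 1 - 11 = -10)
-263*((v - m) - 124) = -263*((-64 - 1*(-10)) - 124) = -263*((-64 + 10) - 124) = -263*(-54 - 124) = -263*(-178) = 46814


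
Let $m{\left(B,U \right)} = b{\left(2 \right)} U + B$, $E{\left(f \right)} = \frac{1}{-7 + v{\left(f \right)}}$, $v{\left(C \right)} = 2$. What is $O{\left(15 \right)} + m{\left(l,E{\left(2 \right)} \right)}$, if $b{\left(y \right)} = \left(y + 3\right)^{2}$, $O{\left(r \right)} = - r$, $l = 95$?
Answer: $75$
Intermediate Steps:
$b{\left(y \right)} = \left(3 + y\right)^{2}$
$E{\left(f \right)} = - \frac{1}{5}$ ($E{\left(f \right)} = \frac{1}{-7 + 2} = \frac{1}{-5} = - \frac{1}{5}$)
$m{\left(B,U \right)} = B + 25 U$ ($m{\left(B,U \right)} = \left(3 + 2\right)^{2} U + B = 5^{2} U + B = 25 U + B = B + 25 U$)
$O{\left(15 \right)} + m{\left(l,E{\left(2 \right)} \right)} = \left(-1\right) 15 + \left(95 + 25 \left(- \frac{1}{5}\right)\right) = -15 + \left(95 - 5\right) = -15 + 90 = 75$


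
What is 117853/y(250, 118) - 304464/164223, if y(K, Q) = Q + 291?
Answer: 6409882481/22389069 ≈ 286.29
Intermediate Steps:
y(K, Q) = 291 + Q
117853/y(250, 118) - 304464/164223 = 117853/(291 + 118) - 304464/164223 = 117853/409 - 304464*1/164223 = 117853*(1/409) - 101488/54741 = 117853/409 - 101488/54741 = 6409882481/22389069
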